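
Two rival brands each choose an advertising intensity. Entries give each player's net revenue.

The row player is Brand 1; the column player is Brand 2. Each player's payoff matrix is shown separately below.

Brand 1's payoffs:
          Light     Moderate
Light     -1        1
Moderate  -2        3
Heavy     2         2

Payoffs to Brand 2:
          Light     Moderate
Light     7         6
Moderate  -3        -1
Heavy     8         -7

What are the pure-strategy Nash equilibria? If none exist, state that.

(Light, Light): Brand 1 can switch to Heavy (-1 → 2). Not NE.
(Light, Moderate): Brand 1 can switch to Moderate (1 → 3). Not NE.
(Moderate, Light): Brand 1 can switch to Light (-2 → -1). Not NE.
(Moderate, Moderate): Brand 1 gets 3, best alternative 2; Brand 2 gets -1, best alternative -3. No profitable deviation — NE.
(Heavy, Light): Brand 1 gets 2, best alternative -1; Brand 2 gets 8, best alternative -7. No profitable deviation — NE.
(Heavy, Moderate): Brand 1 can switch to Moderate (2 → 3). Not NE.

The pure Nash equilibria are (Moderate, Moderate); (Heavy, Light).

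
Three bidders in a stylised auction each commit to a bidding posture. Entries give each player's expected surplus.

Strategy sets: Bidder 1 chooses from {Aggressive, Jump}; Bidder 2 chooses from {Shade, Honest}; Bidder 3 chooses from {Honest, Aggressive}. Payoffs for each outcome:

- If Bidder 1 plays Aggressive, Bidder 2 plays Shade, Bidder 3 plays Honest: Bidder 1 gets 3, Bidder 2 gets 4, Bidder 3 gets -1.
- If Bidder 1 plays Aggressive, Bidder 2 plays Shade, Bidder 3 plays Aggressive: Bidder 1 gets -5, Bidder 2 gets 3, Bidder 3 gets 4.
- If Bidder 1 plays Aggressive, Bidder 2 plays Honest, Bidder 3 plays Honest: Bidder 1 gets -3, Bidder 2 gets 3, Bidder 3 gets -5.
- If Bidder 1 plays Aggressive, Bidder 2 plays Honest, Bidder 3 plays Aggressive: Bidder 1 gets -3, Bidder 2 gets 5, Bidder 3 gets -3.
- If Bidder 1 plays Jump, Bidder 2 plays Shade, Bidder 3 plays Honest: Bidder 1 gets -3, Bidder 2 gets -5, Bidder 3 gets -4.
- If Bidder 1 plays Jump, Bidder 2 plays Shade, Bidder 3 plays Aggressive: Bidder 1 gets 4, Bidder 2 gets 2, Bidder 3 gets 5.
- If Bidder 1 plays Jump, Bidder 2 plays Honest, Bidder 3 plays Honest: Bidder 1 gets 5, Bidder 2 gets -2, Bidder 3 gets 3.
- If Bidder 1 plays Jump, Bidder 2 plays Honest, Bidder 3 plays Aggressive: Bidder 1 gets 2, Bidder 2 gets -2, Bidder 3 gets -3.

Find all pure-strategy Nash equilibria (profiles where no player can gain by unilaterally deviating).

For each player, find the best response to each opponent profile; mutual best responses are the pure NE.
Bidder 1 against (Shade, Honest): payoffs 3, -3 → best response Aggressive.
Bidder 1 against (Shade, Aggressive): payoffs -5, 4 → best response Jump.
Bidder 1 against (Honest, Honest): payoffs -3, 5 → best response Jump.
Bidder 1 against (Honest, Aggressive): payoffs -3, 2 → best response Jump.
Bidder 2 against (Aggressive, Honest): payoffs 4, 3 → best response Shade.
Bidder 2 against (Aggressive, Aggressive): payoffs 3, 5 → best response Honest.
Bidder 2 against (Jump, Honest): payoffs -5, -2 → best response Honest.
Bidder 2 against (Jump, Aggressive): payoffs 2, -2 → best response Shade.
Bidder 3 against (Aggressive, Shade): payoffs -1, 4 → best response Aggressive.
Bidder 3 against (Aggressive, Honest): payoffs -5, -3 → best response Aggressive.
Bidder 3 against (Jump, Shade): payoffs -4, 5 → best response Aggressive.
Bidder 3 against (Jump, Honest): payoffs 3, -3 → best response Honest.
Mutual best responses: (Jump, Shade, Aggressive); (Jump, Honest, Honest).

(Jump, Shade, Aggressive) and (Jump, Honest, Honest)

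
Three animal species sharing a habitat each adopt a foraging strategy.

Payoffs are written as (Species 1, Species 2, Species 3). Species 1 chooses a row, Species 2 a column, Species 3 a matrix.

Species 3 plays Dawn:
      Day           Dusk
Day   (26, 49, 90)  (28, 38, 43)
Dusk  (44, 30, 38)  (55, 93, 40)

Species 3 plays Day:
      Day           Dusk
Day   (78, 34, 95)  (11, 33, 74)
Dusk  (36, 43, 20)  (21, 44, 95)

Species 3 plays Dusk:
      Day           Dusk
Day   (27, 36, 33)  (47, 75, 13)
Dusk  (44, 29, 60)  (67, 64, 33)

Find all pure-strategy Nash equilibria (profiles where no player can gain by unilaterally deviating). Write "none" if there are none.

(Day, Day, Day) and (Dusk, Dusk, Day)

Mark each player's best response to every combination of opponents' strategies; a profile where every player is best-responding is a pure Nash equilibrium.
Species 1 against (Day, Dawn): payoffs 26, 44 → best response Dusk.
Species 1 against (Day, Day): payoffs 78, 36 → best response Day.
Species 1 against (Day, Dusk): payoffs 27, 44 → best response Dusk.
Species 1 against (Dusk, Dawn): payoffs 28, 55 → best response Dusk.
Species 1 against (Dusk, Day): payoffs 11, 21 → best response Dusk.
Species 1 against (Dusk, Dusk): payoffs 47, 67 → best response Dusk.
Species 2 against (Day, Dawn): payoffs 49, 38 → best response Day.
Species 2 against (Day, Day): payoffs 34, 33 → best response Day.
Species 2 against (Day, Dusk): payoffs 36, 75 → best response Dusk.
Species 2 against (Dusk, Dawn): payoffs 30, 93 → best response Dusk.
Species 2 against (Dusk, Day): payoffs 43, 44 → best response Dusk.
Species 2 against (Dusk, Dusk): payoffs 29, 64 → best response Dusk.
Species 3 against (Day, Day): payoffs 90, 95, 33 → best response Day.
Species 3 against (Day, Dusk): payoffs 43, 74, 13 → best response Day.
Species 3 against (Dusk, Day): payoffs 38, 20, 60 → best response Dusk.
Species 3 against (Dusk, Dusk): payoffs 40, 95, 33 → best response Day.
Mutual best responses: (Day, Day, Day); (Dusk, Dusk, Day).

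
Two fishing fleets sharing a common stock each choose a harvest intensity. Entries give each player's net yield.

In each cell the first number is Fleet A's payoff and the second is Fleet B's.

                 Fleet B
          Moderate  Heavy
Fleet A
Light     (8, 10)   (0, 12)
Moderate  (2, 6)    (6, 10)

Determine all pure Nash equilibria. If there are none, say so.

(Moderate, Heavy)

For each player, find the best response to each opponent profile; mutual best responses are the pure NE.
Fleet A against Moderate: payoffs 8, 2 → best response Light.
Fleet A against Heavy: payoffs 0, 6 → best response Moderate.
Fleet B against Light: payoffs 10, 12 → best response Heavy.
Fleet B against Moderate: payoffs 6, 10 → best response Heavy.
Mutual best responses: (Moderate, Heavy).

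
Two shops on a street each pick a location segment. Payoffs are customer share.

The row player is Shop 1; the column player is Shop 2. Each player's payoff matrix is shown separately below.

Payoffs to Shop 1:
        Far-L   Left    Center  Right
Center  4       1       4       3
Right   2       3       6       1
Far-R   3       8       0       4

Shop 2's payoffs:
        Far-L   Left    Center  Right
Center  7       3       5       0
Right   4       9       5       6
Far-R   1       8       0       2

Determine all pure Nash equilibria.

Check each profile: it is a Nash equilibrium iff no player can strictly gain by switching unilaterally.
(Center, Far-L): Shop 1 gets 4, best alternative 3; Shop 2 gets 7, best alternative 5. No profitable deviation — NE.
(Center, Left): Shop 1 can switch to Right (1 → 3). Not NE.
(Center, Center): Shop 1 can switch to Right (4 → 6). Not NE.
(Center, Right): Shop 1 can switch to Far-R (3 → 4). Not NE.
(Right, Far-L): Shop 1 can switch to Center (2 → 4). Not NE.
(Right, Left): Shop 1 can switch to Far-R (3 → 8). Not NE.
(Right, Center): Shop 2 can switch to Left (5 → 9). Not NE.
(Far-R, Left): Shop 1 gets 8, best alternative 3; Shop 2 gets 8, best alternative 2. No profitable deviation — NE.
(The remaining 4 profiles each have a profitable deviation by the same check.)

(Center, Far-L); (Far-R, Left)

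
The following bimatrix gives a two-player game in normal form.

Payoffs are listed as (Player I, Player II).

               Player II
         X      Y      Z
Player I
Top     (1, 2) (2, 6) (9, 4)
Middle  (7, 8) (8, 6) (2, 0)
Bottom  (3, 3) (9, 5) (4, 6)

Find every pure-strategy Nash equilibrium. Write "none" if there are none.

Pure NE: (Middle, X)

(Top, X): Player I can switch to Middle (1 → 7). Not NE.
(Top, Y): Player I can switch to Middle (2 → 8). Not NE.
(Top, Z): Player II can switch to Y (4 → 6). Not NE.
(Middle, X): Player I gets 7, best alternative 3; Player II gets 8, best alternative 6. No profitable deviation — NE.
(Middle, Y): Player I can switch to Bottom (8 → 9). Not NE.
(Middle, Z): Player I can switch to Top (2 → 9). Not NE.
(Bottom, X): Player I can switch to Middle (3 → 7). Not NE.
(Bottom, Y): Player II can switch to Z (5 → 6). Not NE.
(Bottom, Z): Player I can switch to Top (4 → 9). Not NE.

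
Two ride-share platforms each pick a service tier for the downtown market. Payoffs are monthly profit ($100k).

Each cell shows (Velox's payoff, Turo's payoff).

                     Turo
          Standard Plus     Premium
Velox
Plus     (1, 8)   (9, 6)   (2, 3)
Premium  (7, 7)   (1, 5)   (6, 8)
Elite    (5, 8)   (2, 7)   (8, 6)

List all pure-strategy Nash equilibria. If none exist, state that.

none

(Plus, Standard): Velox can switch to Premium (1 → 7). Not NE.
(Plus, Plus): Turo can switch to Standard (6 → 8). Not NE.
(Plus, Premium): Velox can switch to Premium (2 → 6). Not NE.
(Premium, Standard): Turo can switch to Premium (7 → 8). Not NE.
(Premium, Plus): Velox can switch to Plus (1 → 9). Not NE.
(Premium, Premium): Velox can switch to Elite (6 → 8). Not NE.
(The remaining 3 profiles each have a profitable deviation by the same check.)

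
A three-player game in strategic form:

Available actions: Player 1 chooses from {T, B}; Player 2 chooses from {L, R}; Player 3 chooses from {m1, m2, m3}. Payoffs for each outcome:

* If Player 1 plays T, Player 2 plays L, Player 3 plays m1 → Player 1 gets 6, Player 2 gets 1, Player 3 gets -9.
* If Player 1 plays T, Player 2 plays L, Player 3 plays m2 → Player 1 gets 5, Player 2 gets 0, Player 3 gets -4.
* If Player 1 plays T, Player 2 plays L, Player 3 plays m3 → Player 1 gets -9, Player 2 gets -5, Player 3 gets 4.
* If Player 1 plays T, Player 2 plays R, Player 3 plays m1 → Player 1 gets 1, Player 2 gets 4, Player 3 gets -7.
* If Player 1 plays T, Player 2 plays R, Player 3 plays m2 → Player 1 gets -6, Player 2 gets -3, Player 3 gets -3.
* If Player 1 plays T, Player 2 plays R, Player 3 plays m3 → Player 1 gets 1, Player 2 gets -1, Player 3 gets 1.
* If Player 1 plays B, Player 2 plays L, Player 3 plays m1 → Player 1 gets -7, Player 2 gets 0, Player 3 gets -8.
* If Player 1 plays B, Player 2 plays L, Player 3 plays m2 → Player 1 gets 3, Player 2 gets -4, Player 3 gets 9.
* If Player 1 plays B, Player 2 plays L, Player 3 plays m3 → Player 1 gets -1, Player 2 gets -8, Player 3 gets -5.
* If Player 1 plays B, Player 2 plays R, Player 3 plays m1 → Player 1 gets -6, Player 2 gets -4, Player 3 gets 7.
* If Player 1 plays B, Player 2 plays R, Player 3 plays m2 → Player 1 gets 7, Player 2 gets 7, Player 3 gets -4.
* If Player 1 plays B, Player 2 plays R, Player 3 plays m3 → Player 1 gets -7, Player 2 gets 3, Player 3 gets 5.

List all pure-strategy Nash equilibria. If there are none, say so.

Pure NE: (T, R, m3)

Player 1 against (L, m1): payoffs 6, -7 → best response T.
Player 1 against (L, m2): payoffs 5, 3 → best response T.
Player 1 against (L, m3): payoffs -9, -1 → best response B.
Player 1 against (R, m1): payoffs 1, -6 → best response T.
Player 1 against (R, m2): payoffs -6, 7 → best response B.
Player 1 against (R, m3): payoffs 1, -7 → best response T.
Player 2 against (T, m1): payoffs 1, 4 → best response R.
Player 2 against (T, m2): payoffs 0, -3 → best response L.
Player 2 against (T, m3): payoffs -5, -1 → best response R.
Player 2 against (B, m1): payoffs 0, -4 → best response L.
Player 2 against (B, m2): payoffs -4, 7 → best response R.
Player 2 against (B, m3): payoffs -8, 3 → best response R.
Player 3 against (T, L): payoffs -9, -4, 4 → best response m3.
Player 3 against (T, R): payoffs -7, -3, 1 → best response m3.
Player 3 against (B, L): payoffs -8, 9, -5 → best response m2.
Player 3 against (B, R): payoffs 7, -4, 5 → best response m1.
Mutual best responses: (T, R, m3).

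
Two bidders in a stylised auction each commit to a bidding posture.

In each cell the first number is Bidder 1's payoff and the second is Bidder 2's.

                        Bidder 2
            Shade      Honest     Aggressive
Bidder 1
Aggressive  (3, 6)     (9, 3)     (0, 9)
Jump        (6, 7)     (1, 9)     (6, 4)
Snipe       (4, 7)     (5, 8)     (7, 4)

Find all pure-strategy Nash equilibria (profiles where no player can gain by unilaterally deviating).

Bidder 1 against Shade: payoffs 3, 6, 4 → best response Jump.
Bidder 1 against Honest: payoffs 9, 1, 5 → best response Aggressive.
Bidder 1 against Aggressive: payoffs 0, 6, 7 → best response Snipe.
Bidder 2 against Aggressive: payoffs 6, 3, 9 → best response Aggressive.
Bidder 2 against Jump: payoffs 7, 9, 4 → best response Honest.
Bidder 2 against Snipe: payoffs 7, 8, 4 → best response Honest.
No profile is a mutual best response for all players.

There is no pure-strategy Nash equilibrium.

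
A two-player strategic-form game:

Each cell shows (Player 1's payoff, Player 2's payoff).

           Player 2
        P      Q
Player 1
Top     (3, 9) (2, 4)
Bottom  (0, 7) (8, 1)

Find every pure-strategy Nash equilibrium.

Check each profile: it is a Nash equilibrium iff no player can strictly gain by switching unilaterally.
(Top, P): Player 1 gets 3, best alternative 0; Player 2 gets 9, best alternative 4. No profitable deviation — NE.
(Top, Q): Player 1 can switch to Bottom (2 → 8). Not NE.
(Bottom, P): Player 1 can switch to Top (0 → 3). Not NE.
(Bottom, Q): Player 2 can switch to P (1 → 7). Not NE.

The unique pure-strategy Nash equilibrium is (Top, P).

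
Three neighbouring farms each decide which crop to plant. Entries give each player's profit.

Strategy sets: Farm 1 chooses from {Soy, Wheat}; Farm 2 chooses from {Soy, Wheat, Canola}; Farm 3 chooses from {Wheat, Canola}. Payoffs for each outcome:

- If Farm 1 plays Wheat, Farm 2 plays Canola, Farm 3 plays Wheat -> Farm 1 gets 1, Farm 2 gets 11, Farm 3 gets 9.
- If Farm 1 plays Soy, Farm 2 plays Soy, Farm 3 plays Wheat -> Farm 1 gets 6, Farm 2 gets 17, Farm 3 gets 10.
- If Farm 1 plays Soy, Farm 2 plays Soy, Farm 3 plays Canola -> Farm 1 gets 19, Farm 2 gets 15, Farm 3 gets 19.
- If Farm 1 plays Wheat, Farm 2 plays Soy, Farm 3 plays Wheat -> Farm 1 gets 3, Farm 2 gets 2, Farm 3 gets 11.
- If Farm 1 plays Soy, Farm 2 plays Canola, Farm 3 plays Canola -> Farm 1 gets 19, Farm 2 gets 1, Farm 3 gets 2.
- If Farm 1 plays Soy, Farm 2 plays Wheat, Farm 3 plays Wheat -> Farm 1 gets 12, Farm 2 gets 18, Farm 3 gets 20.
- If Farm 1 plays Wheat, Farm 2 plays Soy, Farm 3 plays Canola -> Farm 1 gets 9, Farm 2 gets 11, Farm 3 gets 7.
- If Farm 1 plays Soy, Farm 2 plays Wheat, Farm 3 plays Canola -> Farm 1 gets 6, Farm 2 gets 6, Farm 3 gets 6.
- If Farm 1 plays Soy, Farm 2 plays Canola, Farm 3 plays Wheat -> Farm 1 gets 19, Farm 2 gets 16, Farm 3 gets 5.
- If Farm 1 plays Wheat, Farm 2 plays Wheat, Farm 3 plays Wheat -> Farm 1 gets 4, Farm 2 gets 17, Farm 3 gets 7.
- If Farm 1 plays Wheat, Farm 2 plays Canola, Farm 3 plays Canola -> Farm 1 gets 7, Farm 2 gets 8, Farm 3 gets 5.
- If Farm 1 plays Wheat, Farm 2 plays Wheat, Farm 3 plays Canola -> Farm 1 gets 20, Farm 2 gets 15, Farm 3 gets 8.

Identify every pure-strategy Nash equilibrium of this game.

(Soy, Soy, Wheat): Farm 2 can switch to Wheat (17 → 18). Not NE.
(Soy, Soy, Canola): Farm 1 gets 19, best alternative 9; Farm 2 gets 15, best alternative 6; Farm 3 gets 19, best alternative 10. No profitable deviation — NE.
(Soy, Wheat, Wheat): Farm 1 gets 12, best alternative 4; Farm 2 gets 18, best alternative 17; Farm 3 gets 20, best alternative 6. No profitable deviation — NE.
(Soy, Wheat, Canola): Farm 1 can switch to Wheat (6 → 20). Not NE.
(Soy, Canola, Wheat): Farm 2 can switch to Soy (16 → 17). Not NE.
(Soy, Canola, Canola): Farm 2 can switch to Soy (1 → 15). Not NE.
(Wheat, Soy, Wheat): Farm 1 can switch to Soy (3 → 6). Not NE.
(Wheat, Soy, Canola): Farm 1 can switch to Soy (9 → 19). Not NE.
(Wheat, Wheat, Canola): Farm 1 gets 20, best alternative 6; Farm 2 gets 15, best alternative 11; Farm 3 gets 8, best alternative 7. No profitable deviation — NE.
(The remaining 3 profiles each have a profitable deviation by the same check.)

Pure-strategy Nash equilibria: (Soy, Soy, Canola) and (Soy, Wheat, Wheat) and (Wheat, Wheat, Canola)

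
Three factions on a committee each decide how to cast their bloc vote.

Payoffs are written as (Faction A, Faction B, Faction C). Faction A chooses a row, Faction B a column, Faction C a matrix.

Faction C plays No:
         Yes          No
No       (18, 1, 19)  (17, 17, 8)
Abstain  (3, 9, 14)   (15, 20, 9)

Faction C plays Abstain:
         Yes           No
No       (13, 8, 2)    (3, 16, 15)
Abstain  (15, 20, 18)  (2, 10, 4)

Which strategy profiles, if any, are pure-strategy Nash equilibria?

Faction A against (Yes, No): payoffs 18, 3 → best response No.
Faction A against (Yes, Abstain): payoffs 13, 15 → best response Abstain.
Faction A against (No, No): payoffs 17, 15 → best response No.
Faction A against (No, Abstain): payoffs 3, 2 → best response No.
Faction B against (No, No): payoffs 1, 17 → best response No.
Faction B against (No, Abstain): payoffs 8, 16 → best response No.
Faction B against (Abstain, No): payoffs 9, 20 → best response No.
Faction B against (Abstain, Abstain): payoffs 20, 10 → best response Yes.
Faction C against (No, Yes): payoffs 19, 2 → best response No.
Faction C against (No, No): payoffs 8, 15 → best response Abstain.
Faction C against (Abstain, Yes): payoffs 14, 18 → best response Abstain.
Faction C against (Abstain, No): payoffs 9, 4 → best response No.
Mutual best responses: (No, No, Abstain); (Abstain, Yes, Abstain).

Pure-strategy Nash equilibria: (No, No, Abstain), (Abstain, Yes, Abstain)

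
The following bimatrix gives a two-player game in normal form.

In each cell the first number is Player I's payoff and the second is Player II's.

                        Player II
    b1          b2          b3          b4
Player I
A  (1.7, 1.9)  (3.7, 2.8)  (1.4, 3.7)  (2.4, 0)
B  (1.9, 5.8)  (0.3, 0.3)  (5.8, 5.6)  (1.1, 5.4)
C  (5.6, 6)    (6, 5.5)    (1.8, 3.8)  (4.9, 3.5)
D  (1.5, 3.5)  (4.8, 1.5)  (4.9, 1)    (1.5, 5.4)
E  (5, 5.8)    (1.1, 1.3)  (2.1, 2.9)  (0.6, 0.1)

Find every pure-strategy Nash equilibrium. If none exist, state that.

(C, b1)

Player I against b1: payoffs 1.7, 1.9, 5.6, 1.5, 5 → best response C.
Player I against b2: payoffs 3.7, 0.3, 6, 4.8, 1.1 → best response C.
Player I against b3: payoffs 1.4, 5.8, 1.8, 4.9, 2.1 → best response B.
Player I against b4: payoffs 2.4, 1.1, 4.9, 1.5, 0.6 → best response C.
Player II against A: payoffs 1.9, 2.8, 3.7, 0 → best response b3.
Player II against B: payoffs 5.8, 0.3, 5.6, 5.4 → best response b1.
Player II against C: payoffs 6, 5.5, 3.8, 3.5 → best response b1.
Player II against D: payoffs 3.5, 1.5, 1, 5.4 → best response b4.
Player II against E: payoffs 5.8, 1.3, 2.9, 0.1 → best response b1.
Mutual best responses: (C, b1).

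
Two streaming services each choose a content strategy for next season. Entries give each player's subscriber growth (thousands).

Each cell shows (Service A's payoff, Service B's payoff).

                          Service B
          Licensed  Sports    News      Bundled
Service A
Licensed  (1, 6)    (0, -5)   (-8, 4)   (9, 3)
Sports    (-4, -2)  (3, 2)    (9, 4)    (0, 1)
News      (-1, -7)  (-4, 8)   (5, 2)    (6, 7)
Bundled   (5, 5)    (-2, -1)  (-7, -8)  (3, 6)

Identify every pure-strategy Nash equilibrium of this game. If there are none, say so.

For each strategy profile, look for a profitable unilateral deviation.
(Licensed, Licensed): Service A can switch to Bundled (1 → 5). Not NE.
(Licensed, Sports): Service A can switch to Sports (0 → 3). Not NE.
(Licensed, News): Service A can switch to Sports (-8 → 9). Not NE.
(Licensed, Bundled): Service B can switch to Licensed (3 → 6). Not NE.
(Sports, Licensed): Service A can switch to Licensed (-4 → 1). Not NE.
(Sports, Sports): Service B can switch to News (2 → 4). Not NE.
(Sports, News): Service A gets 9, best alternative 5; Service B gets 4, best alternative 2. No profitable deviation — NE.
(The remaining 9 profiles each have a profitable deviation by the same check.)

Pure NE: (Sports, News)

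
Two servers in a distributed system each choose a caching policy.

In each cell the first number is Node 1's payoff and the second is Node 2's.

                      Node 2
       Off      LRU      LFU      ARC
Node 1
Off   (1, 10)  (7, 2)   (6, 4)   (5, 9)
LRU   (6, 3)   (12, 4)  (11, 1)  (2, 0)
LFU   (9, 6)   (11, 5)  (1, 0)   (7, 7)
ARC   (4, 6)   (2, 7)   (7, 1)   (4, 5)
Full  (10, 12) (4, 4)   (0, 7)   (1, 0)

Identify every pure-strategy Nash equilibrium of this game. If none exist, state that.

Node 1 against Off: payoffs 1, 6, 9, 4, 10 → best response Full.
Node 1 against LRU: payoffs 7, 12, 11, 2, 4 → best response LRU.
Node 1 against LFU: payoffs 6, 11, 1, 7, 0 → best response LRU.
Node 1 against ARC: payoffs 5, 2, 7, 4, 1 → best response LFU.
Node 2 against Off: payoffs 10, 2, 4, 9 → best response Off.
Node 2 against LRU: payoffs 3, 4, 1, 0 → best response LRU.
Node 2 against LFU: payoffs 6, 5, 0, 7 → best response ARC.
Node 2 against ARC: payoffs 6, 7, 1, 5 → best response LRU.
Node 2 against Full: payoffs 12, 4, 7, 0 → best response Off.
Mutual best responses: (LRU, LRU); (LFU, ARC); (Full, Off).

(LRU, LRU); (LFU, ARC); (Full, Off)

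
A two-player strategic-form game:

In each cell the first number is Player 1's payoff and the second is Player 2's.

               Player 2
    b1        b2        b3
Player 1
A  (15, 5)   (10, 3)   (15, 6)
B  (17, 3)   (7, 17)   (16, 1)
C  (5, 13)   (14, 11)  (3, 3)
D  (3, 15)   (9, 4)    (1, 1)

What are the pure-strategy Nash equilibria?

Player 1 against b1: payoffs 15, 17, 5, 3 → best response B.
Player 1 against b2: payoffs 10, 7, 14, 9 → best response C.
Player 1 against b3: payoffs 15, 16, 3, 1 → best response B.
Player 2 against A: payoffs 5, 3, 6 → best response b3.
Player 2 against B: payoffs 3, 17, 1 → best response b2.
Player 2 against C: payoffs 13, 11, 3 → best response b1.
Player 2 against D: payoffs 15, 4, 1 → best response b1.
No profile is a mutual best response for all players.

There is no pure-strategy Nash equilibrium.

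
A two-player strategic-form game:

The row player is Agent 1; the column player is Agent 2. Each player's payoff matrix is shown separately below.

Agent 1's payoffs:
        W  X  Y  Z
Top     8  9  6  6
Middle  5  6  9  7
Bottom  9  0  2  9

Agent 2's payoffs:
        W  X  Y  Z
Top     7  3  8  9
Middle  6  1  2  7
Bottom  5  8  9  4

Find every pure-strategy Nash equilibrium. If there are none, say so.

(Top, W): Agent 1 can switch to Bottom (8 → 9). Not NE.
(Top, X): Agent 2 can switch to W (3 → 7). Not NE.
(Top, Y): Agent 1 can switch to Middle (6 → 9). Not NE.
(Top, Z): Agent 1 can switch to Middle (6 → 7). Not NE.
(Middle, W): Agent 1 can switch to Top (5 → 8). Not NE.
(Middle, X): Agent 1 can switch to Top (6 → 9). Not NE.
(Middle, Y): Agent 2 can switch to W (2 → 6). Not NE.
(Middle, Z): Agent 1 can switch to Bottom (7 → 9). Not NE.
(Bottom, W): Agent 2 can switch to X (5 → 8). Not NE.
(Bottom, X): Agent 1 can switch to Top (0 → 9). Not NE.
(The remaining 2 profiles each have a profitable deviation by the same check.)

No pure-strategy Nash equilibrium.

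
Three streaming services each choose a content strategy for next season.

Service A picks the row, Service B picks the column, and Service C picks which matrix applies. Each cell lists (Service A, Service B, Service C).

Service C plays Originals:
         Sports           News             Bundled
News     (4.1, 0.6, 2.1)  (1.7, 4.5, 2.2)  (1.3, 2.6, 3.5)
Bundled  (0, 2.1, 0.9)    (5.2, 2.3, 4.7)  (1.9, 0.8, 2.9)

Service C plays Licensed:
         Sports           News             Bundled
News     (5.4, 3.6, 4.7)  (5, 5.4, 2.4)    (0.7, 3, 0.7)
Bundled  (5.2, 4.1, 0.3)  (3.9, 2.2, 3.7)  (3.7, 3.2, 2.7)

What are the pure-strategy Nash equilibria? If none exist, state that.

Service A against (Sports, Originals): payoffs 4.1, 0 → best response News.
Service A against (Sports, Licensed): payoffs 5.4, 5.2 → best response News.
Service A against (News, Originals): payoffs 1.7, 5.2 → best response Bundled.
Service A against (News, Licensed): payoffs 5, 3.9 → best response News.
Service A against (Bundled, Originals): payoffs 1.3, 1.9 → best response Bundled.
Service A against (Bundled, Licensed): payoffs 0.7, 3.7 → best response Bundled.
Service B against (News, Originals): payoffs 0.6, 4.5, 2.6 → best response News.
Service B against (News, Licensed): payoffs 3.6, 5.4, 3 → best response News.
Service B against (Bundled, Originals): payoffs 2.1, 2.3, 0.8 → best response News.
Service B against (Bundled, Licensed): payoffs 4.1, 2.2, 3.2 → best response Sports.
Service C against (News, Sports): payoffs 2.1, 4.7 → best response Licensed.
Service C against (News, News): payoffs 2.2, 2.4 → best response Licensed.
Service C against (News, Bundled): payoffs 3.5, 0.7 → best response Originals.
Service C against (Bundled, Sports): payoffs 0.9, 0.3 → best response Originals.
Service C against (Bundled, News): payoffs 4.7, 3.7 → best response Originals.
Service C against (Bundled, Bundled): payoffs 2.9, 2.7 → best response Originals.
Mutual best responses: (News, News, Licensed); (Bundled, News, Originals).

The pure Nash equilibria are (News, News, Licensed), (Bundled, News, Originals).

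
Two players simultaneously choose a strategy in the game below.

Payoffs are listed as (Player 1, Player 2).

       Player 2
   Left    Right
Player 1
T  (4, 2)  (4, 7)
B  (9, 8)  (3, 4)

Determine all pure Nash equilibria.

For each strategy profile, look for a profitable unilateral deviation.
(T, Left): Player 1 can switch to B (4 → 9). Not NE.
(T, Right): Player 1 gets 4, best alternative 3; Player 2 gets 7, best alternative 2. No profitable deviation — NE.
(B, Left): Player 1 gets 9, best alternative 4; Player 2 gets 8, best alternative 4. No profitable deviation — NE.
(B, Right): Player 1 can switch to T (3 → 4). Not NE.

(T, Right) and (B, Left)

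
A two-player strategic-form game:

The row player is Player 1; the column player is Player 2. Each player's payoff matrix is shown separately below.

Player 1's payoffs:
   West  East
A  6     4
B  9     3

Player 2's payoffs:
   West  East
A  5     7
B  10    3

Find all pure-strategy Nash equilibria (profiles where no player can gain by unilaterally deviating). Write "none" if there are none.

The pure Nash equilibria are (A, East) and (B, West).

For each strategy profile, look for a profitable unilateral deviation.
(A, West): Player 1 can switch to B (6 → 9). Not NE.
(A, East): Player 1 gets 4, best alternative 3; Player 2 gets 7, best alternative 5. No profitable deviation — NE.
(B, West): Player 1 gets 9, best alternative 6; Player 2 gets 10, best alternative 3. No profitable deviation — NE.
(B, East): Player 1 can switch to A (3 → 4). Not NE.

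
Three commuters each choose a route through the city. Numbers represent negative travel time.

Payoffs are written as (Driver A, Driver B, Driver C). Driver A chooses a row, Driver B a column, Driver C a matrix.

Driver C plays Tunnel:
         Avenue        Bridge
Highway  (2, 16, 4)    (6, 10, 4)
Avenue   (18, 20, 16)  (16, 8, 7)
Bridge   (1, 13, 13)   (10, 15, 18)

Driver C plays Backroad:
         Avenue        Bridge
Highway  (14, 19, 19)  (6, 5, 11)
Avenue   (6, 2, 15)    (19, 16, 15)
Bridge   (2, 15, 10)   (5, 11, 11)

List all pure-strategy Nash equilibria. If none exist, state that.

(Highway, Avenue, Backroad) and (Avenue, Avenue, Tunnel) and (Avenue, Bridge, Backroad)

(Highway, Avenue, Tunnel): Driver A can switch to Avenue (2 → 18). Not NE.
(Highway, Avenue, Backroad): Driver A gets 14, best alternative 6; Driver B gets 19, best alternative 5; Driver C gets 19, best alternative 4. No profitable deviation — NE.
(Highway, Bridge, Tunnel): Driver A can switch to Avenue (6 → 16). Not NE.
(Highway, Bridge, Backroad): Driver A can switch to Avenue (6 → 19). Not NE.
(Avenue, Avenue, Tunnel): Driver A gets 18, best alternative 2; Driver B gets 20, best alternative 8; Driver C gets 16, best alternative 15. No profitable deviation — NE.
(Avenue, Avenue, Backroad): Driver A can switch to Highway (6 → 14). Not NE.
(Avenue, Bridge, Tunnel): Driver B can switch to Avenue (8 → 20). Not NE.
(Avenue, Bridge, Backroad): Driver A gets 19, best alternative 6; Driver B gets 16, best alternative 2; Driver C gets 15, best alternative 7. No profitable deviation — NE.
(Bridge, Avenue, Tunnel): Driver A can switch to Highway (1 → 2). Not NE.
(The remaining 3 profiles each have a profitable deviation by the same check.)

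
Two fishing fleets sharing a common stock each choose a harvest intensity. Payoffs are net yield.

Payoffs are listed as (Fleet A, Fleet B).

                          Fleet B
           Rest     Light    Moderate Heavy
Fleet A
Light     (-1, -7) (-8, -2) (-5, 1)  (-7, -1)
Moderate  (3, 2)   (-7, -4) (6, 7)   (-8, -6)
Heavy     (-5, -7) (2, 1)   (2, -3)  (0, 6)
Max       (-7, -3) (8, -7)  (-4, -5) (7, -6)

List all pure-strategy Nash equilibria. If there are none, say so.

(Moderate, Moderate)

Mark each player's best response to every combination of opponents' strategies; a profile where every player is best-responding is a pure Nash equilibrium.
Fleet A against Rest: payoffs -1, 3, -5, -7 → best response Moderate.
Fleet A against Light: payoffs -8, -7, 2, 8 → best response Max.
Fleet A against Moderate: payoffs -5, 6, 2, -4 → best response Moderate.
Fleet A against Heavy: payoffs -7, -8, 0, 7 → best response Max.
Fleet B against Light: payoffs -7, -2, 1, -1 → best response Moderate.
Fleet B against Moderate: payoffs 2, -4, 7, -6 → best response Moderate.
Fleet B against Heavy: payoffs -7, 1, -3, 6 → best response Heavy.
Fleet B against Max: payoffs -3, -7, -5, -6 → best response Rest.
Mutual best responses: (Moderate, Moderate).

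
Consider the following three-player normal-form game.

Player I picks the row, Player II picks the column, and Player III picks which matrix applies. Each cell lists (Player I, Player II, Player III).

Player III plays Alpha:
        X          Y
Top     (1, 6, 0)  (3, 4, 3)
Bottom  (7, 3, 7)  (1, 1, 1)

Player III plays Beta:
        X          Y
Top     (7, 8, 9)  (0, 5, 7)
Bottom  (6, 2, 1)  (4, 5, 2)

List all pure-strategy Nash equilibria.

The pure Nash equilibria are (Top, X, Beta) and (Bottom, X, Alpha) and (Bottom, Y, Beta).

Player I against (X, Alpha): payoffs 1, 7 → best response Bottom.
Player I against (X, Beta): payoffs 7, 6 → best response Top.
Player I against (Y, Alpha): payoffs 3, 1 → best response Top.
Player I against (Y, Beta): payoffs 0, 4 → best response Bottom.
Player II against (Top, Alpha): payoffs 6, 4 → best response X.
Player II against (Top, Beta): payoffs 8, 5 → best response X.
Player II against (Bottom, Alpha): payoffs 3, 1 → best response X.
Player II against (Bottom, Beta): payoffs 2, 5 → best response Y.
Player III against (Top, X): payoffs 0, 9 → best response Beta.
Player III against (Top, Y): payoffs 3, 7 → best response Beta.
Player III against (Bottom, X): payoffs 7, 1 → best response Alpha.
Player III against (Bottom, Y): payoffs 1, 2 → best response Beta.
Mutual best responses: (Top, X, Beta); (Bottom, X, Alpha); (Bottom, Y, Beta).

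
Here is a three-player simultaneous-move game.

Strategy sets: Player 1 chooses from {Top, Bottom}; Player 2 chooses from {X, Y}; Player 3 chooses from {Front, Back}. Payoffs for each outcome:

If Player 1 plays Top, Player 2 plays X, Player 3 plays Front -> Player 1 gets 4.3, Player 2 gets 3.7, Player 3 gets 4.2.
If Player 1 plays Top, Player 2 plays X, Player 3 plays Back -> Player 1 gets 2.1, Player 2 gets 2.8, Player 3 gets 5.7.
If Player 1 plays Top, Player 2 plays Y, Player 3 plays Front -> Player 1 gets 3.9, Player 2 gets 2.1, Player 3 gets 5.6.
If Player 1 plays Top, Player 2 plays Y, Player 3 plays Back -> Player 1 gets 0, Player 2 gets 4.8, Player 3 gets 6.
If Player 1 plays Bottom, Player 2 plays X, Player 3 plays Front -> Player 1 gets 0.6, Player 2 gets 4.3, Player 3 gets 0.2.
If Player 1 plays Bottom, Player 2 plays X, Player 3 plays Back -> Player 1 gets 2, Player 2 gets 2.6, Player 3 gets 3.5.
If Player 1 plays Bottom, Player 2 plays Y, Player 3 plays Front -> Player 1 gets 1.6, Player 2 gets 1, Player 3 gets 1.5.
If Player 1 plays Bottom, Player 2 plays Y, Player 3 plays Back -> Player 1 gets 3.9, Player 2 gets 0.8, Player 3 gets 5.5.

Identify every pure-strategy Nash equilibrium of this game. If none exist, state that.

This game has no pure Nash equilibrium.

For each strategy profile, look for a profitable unilateral deviation.
(Top, X, Front): Player 3 can switch to Back (4.2 → 5.7). Not NE.
(Top, X, Back): Player 2 can switch to Y (2.8 → 4.8). Not NE.
(Top, Y, Front): Player 2 can switch to X (2.1 → 3.7). Not NE.
(Top, Y, Back): Player 1 can switch to Bottom (0 → 3.9). Not NE.
(Bottom, X, Front): Player 1 can switch to Top (0.6 → 4.3). Not NE.
(Bottom, X, Back): Player 1 can switch to Top (2 → 2.1). Not NE.
(Bottom, Y, Front): Player 1 can switch to Top (1.6 → 3.9). Not NE.
(Bottom, Y, Back): Player 2 can switch to X (0.8 → 2.6). Not NE.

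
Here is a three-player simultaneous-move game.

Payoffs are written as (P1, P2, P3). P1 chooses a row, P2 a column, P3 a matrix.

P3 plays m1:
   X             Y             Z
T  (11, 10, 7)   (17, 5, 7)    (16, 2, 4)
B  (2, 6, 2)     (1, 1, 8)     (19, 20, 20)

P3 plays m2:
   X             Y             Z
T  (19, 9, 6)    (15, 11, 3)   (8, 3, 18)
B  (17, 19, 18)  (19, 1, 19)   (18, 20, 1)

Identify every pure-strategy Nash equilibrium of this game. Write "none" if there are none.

P1 against (X, m1): payoffs 11, 2 → best response T.
P1 against (X, m2): payoffs 19, 17 → best response T.
P1 against (Y, m1): payoffs 17, 1 → best response T.
P1 against (Y, m2): payoffs 15, 19 → best response B.
P1 against (Z, m1): payoffs 16, 19 → best response B.
P1 against (Z, m2): payoffs 8, 18 → best response B.
P2 against (T, m1): payoffs 10, 5, 2 → best response X.
P2 against (T, m2): payoffs 9, 11, 3 → best response Y.
P2 against (B, m1): payoffs 6, 1, 20 → best response Z.
P2 against (B, m2): payoffs 19, 1, 20 → best response Z.
P3 against (T, X): payoffs 7, 6 → best response m1.
P3 against (T, Y): payoffs 7, 3 → best response m1.
P3 against (T, Z): payoffs 4, 18 → best response m2.
P3 against (B, X): payoffs 2, 18 → best response m2.
P3 against (B, Y): payoffs 8, 19 → best response m2.
P3 against (B, Z): payoffs 20, 1 → best response m1.
Mutual best responses: (T, X, m1); (B, Z, m1).

(T, X, m1); (B, Z, m1)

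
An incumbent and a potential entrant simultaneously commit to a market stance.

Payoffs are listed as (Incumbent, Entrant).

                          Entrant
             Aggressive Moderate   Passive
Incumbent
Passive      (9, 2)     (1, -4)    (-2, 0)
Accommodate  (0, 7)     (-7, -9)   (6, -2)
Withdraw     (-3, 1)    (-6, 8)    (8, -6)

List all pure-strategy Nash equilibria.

Pure NE: (Passive, Aggressive)

Check each profile: it is a Nash equilibrium iff no player can strictly gain by switching unilaterally.
(Passive, Aggressive): Incumbent gets 9, best alternative 0; Entrant gets 2, best alternative 0. No profitable deviation — NE.
(Passive, Moderate): Entrant can switch to Aggressive (-4 → 2). Not NE.
(Passive, Passive): Incumbent can switch to Accommodate (-2 → 6). Not NE.
(Accommodate, Aggressive): Incumbent can switch to Passive (0 → 9). Not NE.
(Accommodate, Moderate): Incumbent can switch to Passive (-7 → 1). Not NE.
(Accommodate, Passive): Incumbent can switch to Withdraw (6 → 8). Not NE.
(Withdraw, Aggressive): Incumbent can switch to Passive (-3 → 9). Not NE.
(Withdraw, Moderate): Incumbent can switch to Passive (-6 → 1). Not NE.
(Withdraw, Passive): Entrant can switch to Aggressive (-6 → 1). Not NE.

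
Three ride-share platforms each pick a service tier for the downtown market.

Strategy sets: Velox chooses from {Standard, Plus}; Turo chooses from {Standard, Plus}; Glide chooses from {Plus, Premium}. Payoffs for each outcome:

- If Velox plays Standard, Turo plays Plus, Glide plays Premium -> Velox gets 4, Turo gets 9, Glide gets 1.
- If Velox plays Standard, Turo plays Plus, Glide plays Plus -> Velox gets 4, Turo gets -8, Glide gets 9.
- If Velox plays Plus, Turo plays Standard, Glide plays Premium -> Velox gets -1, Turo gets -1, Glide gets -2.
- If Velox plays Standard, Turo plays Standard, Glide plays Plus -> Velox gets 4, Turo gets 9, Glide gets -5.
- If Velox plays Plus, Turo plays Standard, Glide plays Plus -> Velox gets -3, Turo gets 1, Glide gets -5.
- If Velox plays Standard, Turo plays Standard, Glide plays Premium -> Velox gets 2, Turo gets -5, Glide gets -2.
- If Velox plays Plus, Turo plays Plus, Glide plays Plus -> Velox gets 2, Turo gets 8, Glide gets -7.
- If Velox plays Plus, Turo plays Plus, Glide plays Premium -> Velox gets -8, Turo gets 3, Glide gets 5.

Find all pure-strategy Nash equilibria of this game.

This game has no pure Nash equilibrium.

Mark each player's best response to every combination of opponents' strategies; a profile where every player is best-responding is a pure Nash equilibrium.
Velox against (Standard, Plus): payoffs 4, -3 → best response Standard.
Velox against (Standard, Premium): payoffs 2, -1 → best response Standard.
Velox against (Plus, Plus): payoffs 4, 2 → best response Standard.
Velox against (Plus, Premium): payoffs 4, -8 → best response Standard.
Turo against (Standard, Plus): payoffs 9, -8 → best response Standard.
Turo against (Standard, Premium): payoffs -5, 9 → best response Plus.
Turo against (Plus, Plus): payoffs 1, 8 → best response Plus.
Turo against (Plus, Premium): payoffs -1, 3 → best response Plus.
Glide against (Standard, Standard): payoffs -5, -2 → best response Premium.
Glide against (Standard, Plus): payoffs 9, 1 → best response Plus.
Glide against (Plus, Standard): payoffs -5, -2 → best response Premium.
Glide against (Plus, Plus): payoffs -7, 5 → best response Premium.
No profile is a mutual best response for all players.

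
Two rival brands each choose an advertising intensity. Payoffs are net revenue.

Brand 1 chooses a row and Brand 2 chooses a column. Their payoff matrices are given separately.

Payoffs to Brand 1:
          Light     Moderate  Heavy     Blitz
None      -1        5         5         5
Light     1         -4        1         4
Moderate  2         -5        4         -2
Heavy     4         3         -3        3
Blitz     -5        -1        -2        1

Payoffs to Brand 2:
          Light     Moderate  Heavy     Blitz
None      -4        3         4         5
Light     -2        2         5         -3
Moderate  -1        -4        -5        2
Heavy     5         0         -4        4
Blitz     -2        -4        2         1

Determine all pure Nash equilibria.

(None, Light): Brand 1 can switch to Light (-1 → 1). Not NE.
(None, Moderate): Brand 2 can switch to Heavy (3 → 4). Not NE.
(None, Heavy): Brand 2 can switch to Blitz (4 → 5). Not NE.
(None, Blitz): Brand 1 gets 5, best alternative 4; Brand 2 gets 5, best alternative 4. No profitable deviation — NE.
(Light, Light): Brand 1 can switch to Moderate (1 → 2). Not NE.
(Light, Moderate): Brand 1 can switch to None (-4 → 5). Not NE.
(Light, Heavy): Brand 1 can switch to None (1 → 5). Not NE.
(Heavy, Light): Brand 1 gets 4, best alternative 2; Brand 2 gets 5, best alternative 4. No profitable deviation — NE.
(The remaining 12 profiles each have a profitable deviation by the same check.)

The pure Nash equilibria are (None, Blitz), (Heavy, Light).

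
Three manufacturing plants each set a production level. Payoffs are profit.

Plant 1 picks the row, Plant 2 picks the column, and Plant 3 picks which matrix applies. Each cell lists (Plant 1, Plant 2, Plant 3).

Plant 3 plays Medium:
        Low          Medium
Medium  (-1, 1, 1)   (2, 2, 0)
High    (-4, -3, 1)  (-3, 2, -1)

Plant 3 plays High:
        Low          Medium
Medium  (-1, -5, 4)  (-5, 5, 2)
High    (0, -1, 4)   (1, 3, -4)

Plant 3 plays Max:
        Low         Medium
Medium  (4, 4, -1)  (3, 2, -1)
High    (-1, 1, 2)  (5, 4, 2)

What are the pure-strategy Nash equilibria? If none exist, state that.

Pure NE: (High, Medium, Max)

Check each profile: it is a Nash equilibrium iff no player can strictly gain by switching unilaterally.
(Medium, Low, Medium): Plant 2 can switch to Medium (1 → 2). Not NE.
(Medium, Low, High): Plant 1 can switch to High (-1 → 0). Not NE.
(Medium, Low, Max): Plant 3 can switch to Medium (-1 → 1). Not NE.
(Medium, Medium, Medium): Plant 3 can switch to High (0 → 2). Not NE.
(Medium, Medium, High): Plant 1 can switch to High (-5 → 1). Not NE.
(Medium, Medium, Max): Plant 1 can switch to High (3 → 5). Not NE.
(High, Medium, Max): Plant 1 gets 5, best alternative 3; Plant 2 gets 4, best alternative 1; Plant 3 gets 2, best alternative -1. No profitable deviation — NE.
(The remaining 5 profiles each have a profitable deviation by the same check.)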